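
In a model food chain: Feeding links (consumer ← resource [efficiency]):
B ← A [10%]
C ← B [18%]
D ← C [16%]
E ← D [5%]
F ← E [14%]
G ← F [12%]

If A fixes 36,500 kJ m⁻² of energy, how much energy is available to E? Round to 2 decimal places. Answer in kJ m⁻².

5.26 kJ m⁻²

B: 36500 × 0.1 = 3650 kJ m⁻²
C: 3650 × 0.18 = 657 kJ m⁻²
D: 657 × 0.16 = 105.12 kJ m⁻²
E: 105.12 × 0.05 = 5.256 kJ m⁻²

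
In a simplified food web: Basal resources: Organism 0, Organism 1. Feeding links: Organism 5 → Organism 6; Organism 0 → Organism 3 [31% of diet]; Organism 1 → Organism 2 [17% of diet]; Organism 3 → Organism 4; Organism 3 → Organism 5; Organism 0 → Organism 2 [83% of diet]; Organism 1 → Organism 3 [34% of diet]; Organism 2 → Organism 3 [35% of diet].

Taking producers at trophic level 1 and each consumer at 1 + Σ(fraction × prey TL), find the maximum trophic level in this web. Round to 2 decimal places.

4.35

Organism 2: 1 + (0.83×1 + 0.17×1) = 2
Organism 3: 1 + (0.35×2 + 0.31×1 + 0.34×1) = 2.35
Organism 4: 1 + 2.35 = 3.35
Organism 5: 1 + 2.35 = 3.35
Organism 6: 1 + 3.35 = 4.35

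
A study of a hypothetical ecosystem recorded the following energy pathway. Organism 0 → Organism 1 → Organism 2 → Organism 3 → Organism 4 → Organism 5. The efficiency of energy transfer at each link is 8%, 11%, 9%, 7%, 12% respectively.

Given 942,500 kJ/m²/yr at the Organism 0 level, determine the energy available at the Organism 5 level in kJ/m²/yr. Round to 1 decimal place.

Organism 1: 942500 × 0.08 = 75400 kJ/m²/yr
Organism 2: 75400 × 0.11 = 8294 kJ/m²/yr
Organism 3: 8294 × 0.09 = 746.46 kJ/m²/yr
Organism 4: 746.46 × 0.07 = 52.2522 kJ/m²/yr
Organism 5: 52.2522 × 0.12 = 6.270264 kJ/m²/yr

6.3 kJ/m²/yr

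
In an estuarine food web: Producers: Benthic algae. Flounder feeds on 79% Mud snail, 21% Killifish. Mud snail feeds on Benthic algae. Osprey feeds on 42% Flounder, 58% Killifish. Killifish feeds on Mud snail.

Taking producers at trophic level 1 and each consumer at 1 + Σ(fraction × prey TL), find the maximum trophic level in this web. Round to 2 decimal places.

Mud snail: 1 + 1 = 2
Killifish: 1 + 2 = 3
Flounder: 1 + (0.79×2 + 0.21×3) = 3.21
Osprey: 1 + (0.42×3.21 + 0.58×3) = 4.0882

4.09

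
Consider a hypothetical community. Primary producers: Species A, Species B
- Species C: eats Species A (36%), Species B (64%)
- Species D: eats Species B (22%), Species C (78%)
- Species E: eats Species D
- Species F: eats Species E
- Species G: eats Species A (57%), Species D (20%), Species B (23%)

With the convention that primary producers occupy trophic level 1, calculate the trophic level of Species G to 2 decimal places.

2.36

Species C: 1 + (0.36×1 + 0.64×1) = 2
Species D: 1 + (0.22×1 + 0.78×2) = 2.78
Species E: 1 + 2.78 = 3.78
Species F: 1 + 3.78 = 4.78
Species G: 1 + (0.57×1 + 0.2×2.78 + 0.23×1) = 2.356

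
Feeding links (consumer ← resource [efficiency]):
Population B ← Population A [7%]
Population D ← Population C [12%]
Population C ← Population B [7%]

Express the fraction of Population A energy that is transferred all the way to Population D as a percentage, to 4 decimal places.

0.0588%

Product of link efficiencies: 0.07 × 0.07 × 0.12 = 0.000588
As a percentage: 0.000588 × 100 = 0.0588%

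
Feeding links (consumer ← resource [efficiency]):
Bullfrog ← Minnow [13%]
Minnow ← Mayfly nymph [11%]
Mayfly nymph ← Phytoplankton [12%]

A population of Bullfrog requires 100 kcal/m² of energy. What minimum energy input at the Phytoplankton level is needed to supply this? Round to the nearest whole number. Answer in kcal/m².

58275 kcal/m²

Cumulative transfer efficiency: 0.12 × 0.11 × 0.13 = 0.001716
Phytoplankton energy = 100 / 0.001716 = 58275 kcal/m²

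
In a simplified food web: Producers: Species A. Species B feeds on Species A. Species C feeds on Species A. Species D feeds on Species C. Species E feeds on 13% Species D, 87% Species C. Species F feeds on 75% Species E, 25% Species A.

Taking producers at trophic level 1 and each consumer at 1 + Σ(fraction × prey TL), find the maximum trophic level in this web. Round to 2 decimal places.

3.60

Species B: 1 + 1 = 2
Species C: 1 + 1 = 2
Species D: 1 + 2 = 3
Species E: 1 + (0.13×3 + 0.87×2) = 3.13
Species F: 1 + (0.75×3.13 + 0.25×1) = 3.5975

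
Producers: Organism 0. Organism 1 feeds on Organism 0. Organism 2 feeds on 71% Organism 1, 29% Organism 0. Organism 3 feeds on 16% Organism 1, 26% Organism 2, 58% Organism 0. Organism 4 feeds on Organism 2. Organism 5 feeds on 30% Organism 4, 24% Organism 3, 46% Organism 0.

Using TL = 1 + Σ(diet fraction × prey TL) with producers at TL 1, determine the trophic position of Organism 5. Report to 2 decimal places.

3.20

Organism 1: 1 + 1 = 2
Organism 2: 1 + (0.71×2 + 0.29×1) = 2.71
Organism 3: 1 + (0.16×2 + 0.26×2.71 + 0.58×1) = 2.6046
Organism 4: 1 + 2.71 = 3.71
Organism 5: 1 + (0.3×3.71 + 0.24×2.6046 + 0.46×1) = 3.198104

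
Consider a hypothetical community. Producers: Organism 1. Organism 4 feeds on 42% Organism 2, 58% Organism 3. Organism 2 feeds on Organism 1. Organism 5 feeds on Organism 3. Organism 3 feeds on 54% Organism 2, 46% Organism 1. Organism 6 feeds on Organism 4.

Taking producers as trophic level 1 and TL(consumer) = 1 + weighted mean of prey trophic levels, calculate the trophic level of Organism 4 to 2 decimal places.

Organism 2: 1 + 1 = 2
Organism 3: 1 + (0.54×2 + 0.46×1) = 2.54
Organism 4: 1 + (0.42×2 + 0.58×2.54) = 3.3132
Organism 5: 1 + 2.54 = 3.54
Organism 6: 1 + 3.3132 = 4.3132

3.31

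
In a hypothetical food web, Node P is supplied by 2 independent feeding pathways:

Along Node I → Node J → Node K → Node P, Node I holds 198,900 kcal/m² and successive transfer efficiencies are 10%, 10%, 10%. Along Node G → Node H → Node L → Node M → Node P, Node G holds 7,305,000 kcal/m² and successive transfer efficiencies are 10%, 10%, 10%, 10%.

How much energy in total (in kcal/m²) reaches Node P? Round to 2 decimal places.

Via Node I: 198900 × 0.1 × 0.1 × 0.1 = 198.9 kcal/m²
Via Node G: 7305000 × 0.1 × 0.1 × 0.1 × 0.1 = 730.5 kcal/m²
Total at Node P: 198.9 + 730.5 = 929.4 kcal/m²

929.40 kcal/m²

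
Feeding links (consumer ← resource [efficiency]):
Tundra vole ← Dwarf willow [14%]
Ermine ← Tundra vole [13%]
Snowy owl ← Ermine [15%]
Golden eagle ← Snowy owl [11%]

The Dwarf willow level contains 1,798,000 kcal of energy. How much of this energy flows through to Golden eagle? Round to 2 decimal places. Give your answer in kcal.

539.94 kcal

Tundra vole: 1798000 × 0.14 = 251720 kcal
Ermine: 251720 × 0.13 = 32723.6 kcal
Snowy owl: 32723.6 × 0.15 = 4908.54 kcal
Golden eagle: 4908.54 × 0.11 = 539.9394 kcal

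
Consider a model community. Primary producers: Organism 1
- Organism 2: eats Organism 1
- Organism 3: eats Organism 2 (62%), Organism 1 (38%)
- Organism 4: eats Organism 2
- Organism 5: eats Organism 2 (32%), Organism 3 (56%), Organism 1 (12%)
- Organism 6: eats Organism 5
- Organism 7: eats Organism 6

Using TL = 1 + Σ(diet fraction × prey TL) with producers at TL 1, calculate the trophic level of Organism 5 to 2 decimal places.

3.23

Organism 2: 1 + 1 = 2
Organism 3: 1 + (0.62×2 + 0.38×1) = 2.62
Organism 4: 1 + 2 = 3
Organism 5: 1 + (0.32×2 + 0.56×2.62 + 0.12×1) = 3.2272
Organism 6: 1 + 3.2272 = 4.2272
Organism 7: 1 + 4.2272 = 5.2272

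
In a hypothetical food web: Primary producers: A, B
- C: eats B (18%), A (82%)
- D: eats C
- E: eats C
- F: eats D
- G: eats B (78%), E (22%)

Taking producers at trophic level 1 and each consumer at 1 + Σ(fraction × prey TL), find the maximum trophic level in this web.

4

C: 1 + (0.18×1 + 0.82×1) = 2
D: 1 + 2 = 3
E: 1 + 2 = 3
F: 1 + 3 = 4
G: 1 + (0.78×1 + 0.22×3) = 2.44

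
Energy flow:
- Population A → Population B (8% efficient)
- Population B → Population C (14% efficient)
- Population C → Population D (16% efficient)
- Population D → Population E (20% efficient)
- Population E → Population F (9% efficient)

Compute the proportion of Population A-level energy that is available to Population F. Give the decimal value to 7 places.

Product of link efficiencies: 0.08 × 0.14 × 0.16 × 0.2 × 0.09 = 0.000032256

0.0000323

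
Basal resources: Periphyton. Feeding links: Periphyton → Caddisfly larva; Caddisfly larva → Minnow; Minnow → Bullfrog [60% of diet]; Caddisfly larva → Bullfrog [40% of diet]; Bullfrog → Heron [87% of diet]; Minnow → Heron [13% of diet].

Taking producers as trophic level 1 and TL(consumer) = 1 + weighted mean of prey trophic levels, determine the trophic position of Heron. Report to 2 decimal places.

Caddisfly larva: 1 + 1 = 2
Minnow: 1 + 2 = 3
Bullfrog: 1 + (0.6×3 + 0.4×2) = 3.6
Heron: 1 + (0.87×3.6 + 0.13×3) = 4.522

4.52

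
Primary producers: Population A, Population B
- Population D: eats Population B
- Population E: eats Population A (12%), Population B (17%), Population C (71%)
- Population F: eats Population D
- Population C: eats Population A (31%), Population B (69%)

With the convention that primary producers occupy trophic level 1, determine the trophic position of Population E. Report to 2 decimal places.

Population C: 1 + (0.31×1 + 0.69×1) = 2
Population D: 1 + 1 = 2
Population E: 1 + (0.12×1 + 0.17×1 + 0.71×2) = 2.71
Population F: 1 + 2 = 3

2.71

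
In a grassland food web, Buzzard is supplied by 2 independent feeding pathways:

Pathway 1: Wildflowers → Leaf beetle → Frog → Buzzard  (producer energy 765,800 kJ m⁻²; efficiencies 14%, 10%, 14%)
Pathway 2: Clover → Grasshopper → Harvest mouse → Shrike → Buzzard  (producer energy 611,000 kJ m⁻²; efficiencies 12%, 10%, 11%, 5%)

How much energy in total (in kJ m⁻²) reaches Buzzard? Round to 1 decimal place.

1541.3 kJ m⁻²

Pathway 1: 765800 × 0.14 × 0.1 × 0.14 = 1500.968 kJ m⁻²
Pathway 2: 611000 × 0.12 × 0.1 × 0.11 × 0.05 = 40.326 kJ m⁻²
Total at Buzzard: 1500.968 + 40.326 = 1541.294 kJ m⁻²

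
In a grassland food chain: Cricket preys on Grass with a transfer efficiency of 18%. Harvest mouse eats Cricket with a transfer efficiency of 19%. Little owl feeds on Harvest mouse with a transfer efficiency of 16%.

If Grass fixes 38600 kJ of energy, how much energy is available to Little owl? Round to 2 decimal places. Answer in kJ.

211.22 kJ

Cricket: 38600 × 0.18 = 6948 kJ
Harvest mouse: 6948 × 0.19 = 1320.12 kJ
Little owl: 1320.12 × 0.16 = 211.2192 kJ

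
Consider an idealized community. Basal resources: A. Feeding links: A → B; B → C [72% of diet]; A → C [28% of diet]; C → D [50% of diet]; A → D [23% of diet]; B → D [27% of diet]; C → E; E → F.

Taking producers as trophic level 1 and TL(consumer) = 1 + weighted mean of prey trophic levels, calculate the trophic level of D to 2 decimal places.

3.13

B: 1 + 1 = 2
C: 1 + (0.72×2 + 0.28×1) = 2.72
D: 1 + (0.5×2.72 + 0.23×1 + 0.27×2) = 3.13
E: 1 + 2.72 = 3.72
F: 1 + 3.72 = 4.72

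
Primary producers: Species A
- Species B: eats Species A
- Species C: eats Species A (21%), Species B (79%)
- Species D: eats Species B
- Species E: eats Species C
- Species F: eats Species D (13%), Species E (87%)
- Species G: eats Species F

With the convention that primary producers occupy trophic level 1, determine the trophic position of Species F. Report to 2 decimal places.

4.69

Species B: 1 + 1 = 2
Species C: 1 + (0.21×1 + 0.79×2) = 2.79
Species D: 1 + 2 = 3
Species E: 1 + 2.79 = 3.79
Species F: 1 + (0.13×3 + 0.87×3.79) = 4.6873
Species G: 1 + 4.6873 = 5.6873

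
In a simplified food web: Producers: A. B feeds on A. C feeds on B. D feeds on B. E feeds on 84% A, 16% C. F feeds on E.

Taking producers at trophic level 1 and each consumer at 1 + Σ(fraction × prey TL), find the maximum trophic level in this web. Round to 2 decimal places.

B: 1 + 1 = 2
C: 1 + 2 = 3
D: 1 + 2 = 3
E: 1 + (0.84×1 + 0.16×3) = 2.32
F: 1 + 2.32 = 3.32

3.32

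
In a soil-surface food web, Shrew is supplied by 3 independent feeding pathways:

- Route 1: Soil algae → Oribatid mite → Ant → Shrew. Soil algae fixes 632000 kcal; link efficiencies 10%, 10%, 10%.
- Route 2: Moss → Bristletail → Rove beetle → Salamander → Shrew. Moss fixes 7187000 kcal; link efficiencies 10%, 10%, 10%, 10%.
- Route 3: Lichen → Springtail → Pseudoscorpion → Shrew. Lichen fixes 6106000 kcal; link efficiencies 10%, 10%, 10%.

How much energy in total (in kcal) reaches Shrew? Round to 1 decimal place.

Route 1: 632000 × 0.1 × 0.1 × 0.1 = 632 kcal
Route 2: 7187000 × 0.1 × 0.1 × 0.1 × 0.1 = 718.7 kcal
Route 3: 6106000 × 0.1 × 0.1 × 0.1 = 6106 kcal
Total at Shrew: 632 + 718.7 + 6106 = 7456.7 kcal

7456.7 kcal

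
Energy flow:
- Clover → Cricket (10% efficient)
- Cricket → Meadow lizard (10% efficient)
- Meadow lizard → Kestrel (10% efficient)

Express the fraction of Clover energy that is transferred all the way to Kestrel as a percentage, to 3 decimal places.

0.100%

Product of link efficiencies: 0.1 × 0.1 × 0.1 = 0.001
As a percentage: 0.001 × 100 = 0.100%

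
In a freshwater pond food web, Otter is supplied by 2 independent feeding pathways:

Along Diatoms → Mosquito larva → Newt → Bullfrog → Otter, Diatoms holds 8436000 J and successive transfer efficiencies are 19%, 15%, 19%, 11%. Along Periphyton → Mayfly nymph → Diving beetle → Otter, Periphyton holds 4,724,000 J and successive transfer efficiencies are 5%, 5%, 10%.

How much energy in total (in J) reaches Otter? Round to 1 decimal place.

6205.9 J

Via Diatoms: 8436000 × 0.19 × 0.15 × 0.19 × 0.11 = 5024.9034 J
Via Periphyton: 4724000 × 0.05 × 0.05 × 0.1 = 1181 J
Total at Otter: 5024.9034 + 1181 = 6205.9034 J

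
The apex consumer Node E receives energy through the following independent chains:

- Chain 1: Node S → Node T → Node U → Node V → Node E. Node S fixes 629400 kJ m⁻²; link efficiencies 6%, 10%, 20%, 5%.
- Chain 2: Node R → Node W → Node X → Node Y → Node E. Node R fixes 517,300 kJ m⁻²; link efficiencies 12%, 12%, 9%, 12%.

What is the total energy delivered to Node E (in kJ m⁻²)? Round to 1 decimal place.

118.2 kJ m⁻²

Chain 1: 629400 × 0.06 × 0.1 × 0.2 × 0.05 = 37.764 kJ m⁻²
Chain 2: 517300 × 0.12 × 0.12 × 0.09 × 0.12 = 80.450496 kJ m⁻²
Total at Node E: 37.764 + 80.450496 = 118.214496 kJ m⁻²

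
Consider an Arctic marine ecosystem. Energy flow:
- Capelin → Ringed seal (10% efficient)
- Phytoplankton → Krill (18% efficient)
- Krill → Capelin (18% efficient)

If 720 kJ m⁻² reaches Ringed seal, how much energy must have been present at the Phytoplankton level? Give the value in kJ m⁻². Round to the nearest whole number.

222222 kJ m⁻²

Cumulative transfer efficiency: 0.18 × 0.18 × 0.1 = 0.00324
Phytoplankton energy = 720 / 0.00324 = 222222 kJ m⁻²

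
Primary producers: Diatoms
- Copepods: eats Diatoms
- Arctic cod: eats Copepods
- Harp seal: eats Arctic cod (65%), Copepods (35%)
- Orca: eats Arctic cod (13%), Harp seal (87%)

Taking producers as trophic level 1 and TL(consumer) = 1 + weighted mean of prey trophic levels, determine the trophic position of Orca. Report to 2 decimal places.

4.57

Copepods: 1 + 1 = 2
Arctic cod: 1 + 2 = 3
Harp seal: 1 + (0.65×3 + 0.35×2) = 3.65
Orca: 1 + (0.13×3 + 0.87×3.65) = 4.5655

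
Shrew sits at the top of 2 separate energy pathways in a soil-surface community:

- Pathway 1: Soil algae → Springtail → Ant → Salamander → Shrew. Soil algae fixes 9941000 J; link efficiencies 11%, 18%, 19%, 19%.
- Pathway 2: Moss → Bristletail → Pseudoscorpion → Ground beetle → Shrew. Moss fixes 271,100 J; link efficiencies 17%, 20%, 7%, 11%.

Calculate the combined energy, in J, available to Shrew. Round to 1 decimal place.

7176.6 J

Pathway 1: 9941000 × 0.11 × 0.18 × 0.19 × 0.19 = 7105.62798 J
Pathway 2: 271100 × 0.17 × 0.2 × 0.07 × 0.11 = 70.97398 J
Total at Shrew: 7105.62798 + 70.97398 = 7176.60196 J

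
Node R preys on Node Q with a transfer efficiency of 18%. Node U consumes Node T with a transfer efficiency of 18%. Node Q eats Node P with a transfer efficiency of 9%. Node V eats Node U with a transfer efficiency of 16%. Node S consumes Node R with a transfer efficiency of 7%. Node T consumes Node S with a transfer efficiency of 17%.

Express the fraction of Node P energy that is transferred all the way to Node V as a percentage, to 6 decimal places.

Product of link efficiencies: 0.09 × 0.18 × 0.07 × 0.17 × 0.18 × 0.16 = 0.000005552064
As a percentage: 0.000005552064 × 100 = 0.000555%

0.000555%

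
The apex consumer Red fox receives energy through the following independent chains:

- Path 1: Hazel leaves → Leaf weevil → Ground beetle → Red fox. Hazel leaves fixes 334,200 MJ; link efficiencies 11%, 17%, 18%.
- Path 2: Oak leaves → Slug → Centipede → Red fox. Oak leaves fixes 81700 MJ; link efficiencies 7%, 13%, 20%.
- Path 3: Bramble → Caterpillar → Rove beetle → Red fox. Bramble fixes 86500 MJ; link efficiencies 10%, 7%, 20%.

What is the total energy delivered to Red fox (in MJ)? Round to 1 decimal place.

Path 1: 334200 × 0.11 × 0.17 × 0.18 = 1124.9172 MJ
Path 2: 81700 × 0.07 × 0.13 × 0.2 = 148.694 MJ
Path 3: 86500 × 0.1 × 0.07 × 0.2 = 121.1 MJ
Total at Red fox: 1124.9172 + 148.694 + 121.1 = 1394.7112 MJ

1394.7 MJ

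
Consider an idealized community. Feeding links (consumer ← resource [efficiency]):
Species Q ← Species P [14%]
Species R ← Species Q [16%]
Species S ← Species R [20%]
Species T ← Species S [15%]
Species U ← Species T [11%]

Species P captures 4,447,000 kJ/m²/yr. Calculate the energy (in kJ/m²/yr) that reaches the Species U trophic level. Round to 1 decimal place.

328.7 kJ/m²/yr

Species Q: 4447000 × 0.14 = 622580 kJ/m²/yr
Species R: 622580 × 0.16 = 99612.8 kJ/m²/yr
Species S: 99612.8 × 0.2 = 19922.56 kJ/m²/yr
Species T: 19922.56 × 0.15 = 2988.384 kJ/m²/yr
Species U: 2988.384 × 0.11 = 328.72224 kJ/m²/yr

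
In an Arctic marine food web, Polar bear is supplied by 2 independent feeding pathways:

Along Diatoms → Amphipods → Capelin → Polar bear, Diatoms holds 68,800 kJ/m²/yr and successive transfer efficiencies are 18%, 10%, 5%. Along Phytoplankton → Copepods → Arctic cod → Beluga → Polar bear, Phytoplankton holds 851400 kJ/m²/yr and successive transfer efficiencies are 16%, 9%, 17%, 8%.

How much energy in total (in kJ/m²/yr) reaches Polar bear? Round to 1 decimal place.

228.7 kJ/m²/yr

Via Diatoms: 68800 × 0.18 × 0.1 × 0.05 = 61.92 kJ/m²/yr
Via Phytoplankton: 851400 × 0.16 × 0.09 × 0.17 × 0.08 = 166.738176 kJ/m²/yr
Total at Polar bear: 61.92 + 166.738176 = 228.658176 kJ/m²/yr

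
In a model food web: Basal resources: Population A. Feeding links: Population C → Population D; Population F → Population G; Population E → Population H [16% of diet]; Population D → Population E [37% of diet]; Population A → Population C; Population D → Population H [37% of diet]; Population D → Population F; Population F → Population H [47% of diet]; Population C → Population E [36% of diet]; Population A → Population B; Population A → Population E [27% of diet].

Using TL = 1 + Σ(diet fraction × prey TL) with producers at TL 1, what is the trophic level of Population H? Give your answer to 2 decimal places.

4.49

Population B: 1 + 1 = 2
Population C: 1 + 1 = 2
Population D: 1 + 2 = 3
Population E: 1 + (0.36×2 + 0.37×3 + 0.27×1) = 3.1
Population F: 1 + 3 = 4
Population G: 1 + 4 = 5
Population H: 1 + (0.47×4 + 0.16×3.1 + 0.37×3) = 4.486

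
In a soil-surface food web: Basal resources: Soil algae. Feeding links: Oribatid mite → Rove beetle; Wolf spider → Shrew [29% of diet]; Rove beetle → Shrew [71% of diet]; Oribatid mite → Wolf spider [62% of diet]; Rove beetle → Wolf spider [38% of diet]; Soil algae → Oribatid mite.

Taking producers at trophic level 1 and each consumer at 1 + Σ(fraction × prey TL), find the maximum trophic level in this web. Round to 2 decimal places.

Oribatid mite: 1 + 1 = 2
Rove beetle: 1 + 2 = 3
Wolf spider: 1 + (0.62×2 + 0.38×3) = 3.38
Shrew: 1 + (0.29×3.38 + 0.71×3) = 4.1102

4.11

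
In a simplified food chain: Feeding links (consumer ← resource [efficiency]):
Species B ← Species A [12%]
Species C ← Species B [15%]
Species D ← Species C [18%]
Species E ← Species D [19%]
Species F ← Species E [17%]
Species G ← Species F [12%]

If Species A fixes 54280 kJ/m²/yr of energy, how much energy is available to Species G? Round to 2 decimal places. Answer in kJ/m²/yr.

0.68 kJ/m²/yr

Species B: 54280 × 0.12 = 6513.6 kJ/m²/yr
Species C: 6513.6 × 0.15 = 977.04 kJ/m²/yr
Species D: 977.04 × 0.18 = 175.8672 kJ/m²/yr
Species E: 175.8672 × 0.19 = 33.414768 kJ/m²/yr
Species F: 33.414768 × 0.17 = 5.68051056 kJ/m²/yr
Species G: 5.68051056 × 0.12 = 0.6816612672 kJ/m²/yr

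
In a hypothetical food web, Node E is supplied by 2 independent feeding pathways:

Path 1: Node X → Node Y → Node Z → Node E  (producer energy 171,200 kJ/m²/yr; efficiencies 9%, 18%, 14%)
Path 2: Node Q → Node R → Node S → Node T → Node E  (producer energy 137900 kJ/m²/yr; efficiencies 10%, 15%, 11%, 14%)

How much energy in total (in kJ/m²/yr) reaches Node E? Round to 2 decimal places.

Path 1: 171200 × 0.09 × 0.18 × 0.14 = 388.2816 kJ/m²/yr
Path 2: 137900 × 0.1 × 0.15 × 0.11 × 0.14 = 31.8549 kJ/m²/yr
Total at Node E: 388.2816 + 31.8549 = 420.1365 kJ/m²/yr

420.14 kJ/m²/yr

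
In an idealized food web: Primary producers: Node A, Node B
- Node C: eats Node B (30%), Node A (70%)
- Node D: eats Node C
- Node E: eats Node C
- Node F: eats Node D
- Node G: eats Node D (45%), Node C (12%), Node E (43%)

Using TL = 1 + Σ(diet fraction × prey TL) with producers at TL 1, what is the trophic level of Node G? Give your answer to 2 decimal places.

3.88

Node C: 1 + (0.3×1 + 0.7×1) = 2
Node D: 1 + 2 = 3
Node E: 1 + 2 = 3
Node F: 1 + 3 = 4
Node G: 1 + (0.45×3 + 0.12×2 + 0.43×3) = 3.88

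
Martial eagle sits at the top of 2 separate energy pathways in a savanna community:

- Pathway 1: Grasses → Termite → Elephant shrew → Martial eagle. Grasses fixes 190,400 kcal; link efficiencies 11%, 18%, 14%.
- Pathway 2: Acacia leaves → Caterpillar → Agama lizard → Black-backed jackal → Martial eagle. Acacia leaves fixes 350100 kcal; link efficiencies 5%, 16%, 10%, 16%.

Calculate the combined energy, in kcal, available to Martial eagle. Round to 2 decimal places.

572.60 kcal

Pathway 1: 190400 × 0.11 × 0.18 × 0.14 = 527.7888 kcal
Pathway 2: 350100 × 0.05 × 0.16 × 0.1 × 0.16 = 44.8128 kcal
Total at Martial eagle: 527.7888 + 44.8128 = 572.6016 kcal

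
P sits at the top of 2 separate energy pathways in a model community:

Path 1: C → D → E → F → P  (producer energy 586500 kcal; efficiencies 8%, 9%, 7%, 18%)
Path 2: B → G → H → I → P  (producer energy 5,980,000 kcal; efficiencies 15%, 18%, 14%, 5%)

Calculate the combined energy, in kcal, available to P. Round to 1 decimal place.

Path 1: 586500 × 0.08 × 0.09 × 0.07 × 0.18 = 53.20728 kcal
Path 2: 5980000 × 0.15 × 0.18 × 0.14 × 0.05 = 1130.22 kcal
Total at P: 53.20728 + 1130.22 = 1183.42728 kcal

1183.4 kcal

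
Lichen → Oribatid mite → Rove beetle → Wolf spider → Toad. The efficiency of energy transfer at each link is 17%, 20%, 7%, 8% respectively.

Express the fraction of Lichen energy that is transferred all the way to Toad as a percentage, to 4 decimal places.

0.0190%

Product of link efficiencies: 0.17 × 0.2 × 0.07 × 0.08 = 0.0001904
As a percentage: 0.0001904 × 100 = 0.0190%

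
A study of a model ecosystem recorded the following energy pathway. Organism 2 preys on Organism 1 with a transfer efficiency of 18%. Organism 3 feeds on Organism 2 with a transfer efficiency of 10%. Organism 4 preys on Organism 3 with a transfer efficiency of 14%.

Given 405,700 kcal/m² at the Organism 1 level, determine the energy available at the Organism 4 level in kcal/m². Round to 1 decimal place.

1022.4 kcal/m²

Organism 2: 405700 × 0.18 = 73026 kcal/m²
Organism 3: 73026 × 0.1 = 7302.6 kcal/m²
Organism 4: 7302.6 × 0.14 = 1022.364 kcal/m²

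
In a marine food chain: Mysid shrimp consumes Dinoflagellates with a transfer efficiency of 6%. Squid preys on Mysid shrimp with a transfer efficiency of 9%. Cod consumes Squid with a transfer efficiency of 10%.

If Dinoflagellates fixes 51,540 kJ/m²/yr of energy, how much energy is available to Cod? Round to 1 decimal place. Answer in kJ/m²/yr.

Mysid shrimp: 51540 × 0.06 = 3092.4 kJ/m²/yr
Squid: 3092.4 × 0.09 = 278.316 kJ/m²/yr
Cod: 278.316 × 0.1 = 27.8316 kJ/m²/yr

27.8 kJ/m²/yr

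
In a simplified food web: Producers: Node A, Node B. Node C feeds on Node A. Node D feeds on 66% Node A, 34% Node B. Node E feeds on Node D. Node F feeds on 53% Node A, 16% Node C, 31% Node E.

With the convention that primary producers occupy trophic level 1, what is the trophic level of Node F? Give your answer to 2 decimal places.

Node C: 1 + 1 = 2
Node D: 1 + (0.66×1 + 0.34×1) = 2
Node E: 1 + 2 = 3
Node F: 1 + (0.53×1 + 0.16×2 + 0.31×3) = 2.78

2.78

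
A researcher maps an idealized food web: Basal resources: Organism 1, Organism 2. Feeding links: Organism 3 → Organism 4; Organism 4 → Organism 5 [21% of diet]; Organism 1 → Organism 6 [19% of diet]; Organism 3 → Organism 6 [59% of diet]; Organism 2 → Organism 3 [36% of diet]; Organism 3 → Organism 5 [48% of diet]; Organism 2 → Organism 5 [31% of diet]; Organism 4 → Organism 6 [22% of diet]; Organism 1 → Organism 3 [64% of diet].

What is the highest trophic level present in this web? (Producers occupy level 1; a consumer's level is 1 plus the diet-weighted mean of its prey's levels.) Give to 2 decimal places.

Organism 3: 1 + (0.36×1 + 0.64×1) = 2
Organism 4: 1 + 2 = 3
Organism 5: 1 + (0.31×1 + 0.21×3 + 0.48×2) = 2.9
Organism 6: 1 + (0.59×2 + 0.22×3 + 0.19×1) = 3.03

3.03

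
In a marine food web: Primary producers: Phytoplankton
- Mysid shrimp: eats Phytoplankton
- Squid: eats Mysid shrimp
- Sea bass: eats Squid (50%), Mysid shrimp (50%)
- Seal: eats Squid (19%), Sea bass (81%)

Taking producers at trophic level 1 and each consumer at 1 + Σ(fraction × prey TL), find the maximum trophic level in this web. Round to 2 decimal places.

4.41

Mysid shrimp: 1 + 1 = 2
Squid: 1 + 2 = 3
Sea bass: 1 + (0.5×3 + 0.5×2) = 3.5
Seal: 1 + (0.19×3 + 0.81×3.5) = 4.405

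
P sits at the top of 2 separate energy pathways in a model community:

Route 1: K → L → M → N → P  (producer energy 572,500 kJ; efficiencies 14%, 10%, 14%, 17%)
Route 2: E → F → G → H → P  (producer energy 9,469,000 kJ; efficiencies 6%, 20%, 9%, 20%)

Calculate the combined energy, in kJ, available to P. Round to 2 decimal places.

Route 1: 572500 × 0.14 × 0.1 × 0.14 × 0.17 = 190.757 kJ
Route 2: 9469000 × 0.06 × 0.2 × 0.09 × 0.2 = 2045.304 kJ
Total at P: 190.757 + 2045.304 = 2236.061 kJ

2236.06 kJ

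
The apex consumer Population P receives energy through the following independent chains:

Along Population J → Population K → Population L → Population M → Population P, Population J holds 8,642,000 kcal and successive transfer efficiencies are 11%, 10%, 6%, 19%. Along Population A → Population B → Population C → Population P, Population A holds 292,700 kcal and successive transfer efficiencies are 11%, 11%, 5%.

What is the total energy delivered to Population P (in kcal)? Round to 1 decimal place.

1260.8 kcal

Via Population J: 8642000 × 0.11 × 0.1 × 0.06 × 0.19 = 1083.7068 kcal
Via Population A: 292700 × 0.11 × 0.11 × 0.05 = 177.0835 kcal
Total at Population P: 1083.7068 + 177.0835 = 1260.7903 kcal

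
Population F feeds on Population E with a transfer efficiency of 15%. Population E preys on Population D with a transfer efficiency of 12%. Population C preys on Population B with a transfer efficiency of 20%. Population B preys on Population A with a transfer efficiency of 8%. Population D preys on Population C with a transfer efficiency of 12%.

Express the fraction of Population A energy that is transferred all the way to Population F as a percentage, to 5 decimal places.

0.00346%

Product of link efficiencies: 0.08 × 0.2 × 0.12 × 0.12 × 0.15 = 0.00003456
As a percentage: 0.00003456 × 100 = 0.00346%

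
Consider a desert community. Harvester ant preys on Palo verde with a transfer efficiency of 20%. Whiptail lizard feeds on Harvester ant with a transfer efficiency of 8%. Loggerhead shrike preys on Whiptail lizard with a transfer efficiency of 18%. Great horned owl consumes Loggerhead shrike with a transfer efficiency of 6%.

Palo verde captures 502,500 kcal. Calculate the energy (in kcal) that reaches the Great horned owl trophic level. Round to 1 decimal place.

86.8 kcal

Harvester ant: 502500 × 0.2 = 100500 kcal
Whiptail lizard: 100500 × 0.08 = 8040 kcal
Loggerhead shrike: 8040 × 0.18 = 1447.2 kcal
Great horned owl: 1447.2 × 0.06 = 86.832 kcal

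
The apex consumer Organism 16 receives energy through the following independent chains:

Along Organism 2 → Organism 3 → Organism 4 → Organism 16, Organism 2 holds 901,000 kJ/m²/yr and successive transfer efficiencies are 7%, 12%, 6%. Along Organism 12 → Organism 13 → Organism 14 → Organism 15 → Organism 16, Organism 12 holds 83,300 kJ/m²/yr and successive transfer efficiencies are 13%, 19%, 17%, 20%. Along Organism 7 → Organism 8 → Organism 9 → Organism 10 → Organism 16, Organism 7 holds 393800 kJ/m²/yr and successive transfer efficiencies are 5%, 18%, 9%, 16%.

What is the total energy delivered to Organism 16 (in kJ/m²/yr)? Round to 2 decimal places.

575.10 kJ/m²/yr

Via Organism 2: 901000 × 0.07 × 0.12 × 0.06 = 454.104 kJ/m²/yr
Via Organism 12: 83300 × 0.13 × 0.19 × 0.17 × 0.2 = 69.95534 kJ/m²/yr
Via Organism 7: 393800 × 0.05 × 0.18 × 0.09 × 0.16 = 51.03648 kJ/m²/yr
Total at Organism 16: 454.104 + 69.95534 + 51.03648 = 575.09582 kJ/m²/yr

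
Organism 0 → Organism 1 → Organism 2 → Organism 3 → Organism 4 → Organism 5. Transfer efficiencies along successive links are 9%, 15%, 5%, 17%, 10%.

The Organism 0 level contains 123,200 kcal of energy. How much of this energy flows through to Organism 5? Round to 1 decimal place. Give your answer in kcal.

1.4 kcal

Organism 1: 123200 × 0.09 = 11088 kcal
Organism 2: 11088 × 0.15 = 1663.2 kcal
Organism 3: 1663.2 × 0.05 = 83.16 kcal
Organism 4: 83.16 × 0.17 = 14.1372 kcal
Organism 5: 14.1372 × 0.1 = 1.41372 kcal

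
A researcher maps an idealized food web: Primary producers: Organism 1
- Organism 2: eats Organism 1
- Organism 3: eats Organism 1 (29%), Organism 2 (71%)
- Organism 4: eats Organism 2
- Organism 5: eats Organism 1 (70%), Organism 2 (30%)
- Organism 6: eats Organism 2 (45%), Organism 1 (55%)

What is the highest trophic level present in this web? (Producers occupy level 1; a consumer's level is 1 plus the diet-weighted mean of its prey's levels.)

Organism 2: 1 + 1 = 2
Organism 3: 1 + (0.29×1 + 0.71×2) = 2.71
Organism 4: 1 + 2 = 3
Organism 5: 1 + (0.7×1 + 0.3×2) = 2.3
Organism 6: 1 + (0.45×2 + 0.55×1) = 2.45

3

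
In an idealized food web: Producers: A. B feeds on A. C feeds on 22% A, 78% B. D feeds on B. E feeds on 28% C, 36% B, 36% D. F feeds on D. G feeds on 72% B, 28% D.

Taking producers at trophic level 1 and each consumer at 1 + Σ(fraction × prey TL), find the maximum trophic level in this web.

4

B: 1 + 1 = 2
C: 1 + (0.22×1 + 0.78×2) = 2.78
D: 1 + 2 = 3
E: 1 + (0.28×2.78 + 0.36×2 + 0.36×3) = 3.5784
F: 1 + 3 = 4
G: 1 + (0.72×2 + 0.28×3) = 3.28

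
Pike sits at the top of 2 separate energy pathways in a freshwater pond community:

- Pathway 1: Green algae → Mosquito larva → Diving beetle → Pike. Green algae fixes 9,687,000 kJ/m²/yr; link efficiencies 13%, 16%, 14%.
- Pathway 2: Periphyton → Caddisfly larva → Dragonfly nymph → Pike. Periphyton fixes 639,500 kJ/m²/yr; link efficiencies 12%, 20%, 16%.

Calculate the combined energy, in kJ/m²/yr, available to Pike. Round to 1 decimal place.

30664.2 kJ/m²/yr

Pathway 1: 9687000 × 0.13 × 0.16 × 0.14 = 28208.544 kJ/m²/yr
Pathway 2: 639500 × 0.12 × 0.2 × 0.16 = 2455.68 kJ/m²/yr
Total at Pike: 28208.544 + 2455.68 = 30664.224 kJ/m²/yr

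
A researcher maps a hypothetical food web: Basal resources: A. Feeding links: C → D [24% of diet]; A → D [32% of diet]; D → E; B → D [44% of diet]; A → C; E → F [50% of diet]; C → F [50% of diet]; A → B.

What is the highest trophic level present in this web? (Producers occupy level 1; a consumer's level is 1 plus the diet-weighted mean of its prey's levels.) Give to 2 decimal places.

3.84

B: 1 + 1 = 2
C: 1 + 1 = 2
D: 1 + (0.24×2 + 0.44×2 + 0.32×1) = 2.68
E: 1 + 2.68 = 3.68
F: 1 + (0.5×2 + 0.5×3.68) = 3.84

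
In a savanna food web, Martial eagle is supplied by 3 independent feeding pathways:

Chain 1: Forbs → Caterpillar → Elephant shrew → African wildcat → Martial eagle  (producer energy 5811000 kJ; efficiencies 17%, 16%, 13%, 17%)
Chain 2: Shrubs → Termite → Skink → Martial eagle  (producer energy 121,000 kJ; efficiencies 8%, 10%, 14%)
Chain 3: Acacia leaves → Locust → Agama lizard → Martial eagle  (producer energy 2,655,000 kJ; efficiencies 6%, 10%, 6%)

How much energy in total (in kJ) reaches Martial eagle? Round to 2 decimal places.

Chain 1: 5811000 × 0.17 × 0.16 × 0.13 × 0.17 = 3493.10832 kJ
Chain 2: 121000 × 0.08 × 0.1 × 0.14 = 135.52 kJ
Chain 3: 2655000 × 0.06 × 0.1 × 0.06 = 955.8 kJ
Total at Martial eagle: 3493.10832 + 135.52 + 955.8 = 4584.42832 kJ

4584.43 kJ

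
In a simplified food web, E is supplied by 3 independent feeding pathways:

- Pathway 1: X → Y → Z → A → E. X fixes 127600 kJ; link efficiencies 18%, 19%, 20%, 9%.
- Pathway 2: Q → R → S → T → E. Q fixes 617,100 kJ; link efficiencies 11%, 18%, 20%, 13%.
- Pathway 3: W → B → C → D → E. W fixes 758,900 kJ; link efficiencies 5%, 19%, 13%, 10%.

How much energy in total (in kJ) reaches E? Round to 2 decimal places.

489.96 kJ

Pathway 1: 127600 × 0.18 × 0.19 × 0.2 × 0.09 = 78.55056 kJ
Pathway 2: 617100 × 0.11 × 0.18 × 0.2 × 0.13 = 317.68308 kJ
Pathway 3: 758900 × 0.05 × 0.19 × 0.13 × 0.1 = 93.72415 kJ
Total at E: 78.55056 + 317.68308 + 93.72415 = 489.95779 kJ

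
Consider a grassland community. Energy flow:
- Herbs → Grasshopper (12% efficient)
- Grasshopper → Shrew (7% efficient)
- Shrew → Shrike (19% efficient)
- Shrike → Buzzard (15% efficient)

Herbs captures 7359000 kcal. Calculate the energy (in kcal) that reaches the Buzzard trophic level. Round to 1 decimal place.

1761.7 kcal

Grasshopper: 7359000 × 0.12 = 883080 kcal
Shrew: 883080 × 0.07 = 61815.6 kcal
Shrike: 61815.6 × 0.19 = 11744.964 kcal
Buzzard: 11744.964 × 0.15 = 1761.7446 kcal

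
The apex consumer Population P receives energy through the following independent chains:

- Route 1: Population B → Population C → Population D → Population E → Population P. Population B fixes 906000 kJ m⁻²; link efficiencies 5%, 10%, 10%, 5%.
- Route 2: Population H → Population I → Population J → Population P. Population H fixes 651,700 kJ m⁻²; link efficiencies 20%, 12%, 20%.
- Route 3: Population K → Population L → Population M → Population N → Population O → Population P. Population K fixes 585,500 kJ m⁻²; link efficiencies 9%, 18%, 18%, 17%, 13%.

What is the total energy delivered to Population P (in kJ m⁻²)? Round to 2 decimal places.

3188.54 kJ m⁻²

Route 1: 906000 × 0.05 × 0.1 × 0.1 × 0.05 = 22.65 kJ m⁻²
Route 2: 651700 × 0.2 × 0.12 × 0.2 = 3128.16 kJ m⁻²
Route 3: 585500 × 0.09 × 0.18 × 0.18 × 0.17 × 0.13 = 37.7317278 kJ m⁻²
Total at Population P: 22.65 + 3128.16 + 37.7317278 = 3188.5417278 kJ m⁻²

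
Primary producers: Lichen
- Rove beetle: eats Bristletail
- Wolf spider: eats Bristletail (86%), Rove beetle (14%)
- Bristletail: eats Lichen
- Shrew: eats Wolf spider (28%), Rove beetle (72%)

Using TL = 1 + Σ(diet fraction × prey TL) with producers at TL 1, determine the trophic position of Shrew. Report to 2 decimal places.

4.04

Bristletail: 1 + 1 = 2
Rove beetle: 1 + 2 = 3
Wolf spider: 1 + (0.86×2 + 0.14×3) = 3.14
Shrew: 1 + (0.28×3.14 + 0.72×3) = 4.0392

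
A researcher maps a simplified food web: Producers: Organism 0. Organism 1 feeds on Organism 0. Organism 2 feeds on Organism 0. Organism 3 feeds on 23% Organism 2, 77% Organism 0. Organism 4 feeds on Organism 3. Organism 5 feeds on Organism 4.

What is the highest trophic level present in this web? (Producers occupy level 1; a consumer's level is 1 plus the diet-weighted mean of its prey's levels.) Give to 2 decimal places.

4.23

Organism 1: 1 + 1 = 2
Organism 2: 1 + 1 = 2
Organism 3: 1 + (0.23×2 + 0.77×1) = 2.23
Organism 4: 1 + 2.23 = 3.23
Organism 5: 1 + 3.23 = 4.23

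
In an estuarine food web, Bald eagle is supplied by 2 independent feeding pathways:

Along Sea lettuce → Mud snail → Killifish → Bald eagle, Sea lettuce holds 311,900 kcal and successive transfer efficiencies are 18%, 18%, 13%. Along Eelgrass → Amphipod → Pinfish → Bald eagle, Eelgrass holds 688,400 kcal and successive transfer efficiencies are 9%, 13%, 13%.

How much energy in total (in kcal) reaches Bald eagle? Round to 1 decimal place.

Via Sea lettuce: 311900 × 0.18 × 0.18 × 0.13 = 1313.7228 kcal
Via Eelgrass: 688400 × 0.09 × 0.13 × 0.13 = 1047.0564 kcal
Total at Bald eagle: 1313.7228 + 1047.0564 = 2360.7792 kcal

2360.8 kcal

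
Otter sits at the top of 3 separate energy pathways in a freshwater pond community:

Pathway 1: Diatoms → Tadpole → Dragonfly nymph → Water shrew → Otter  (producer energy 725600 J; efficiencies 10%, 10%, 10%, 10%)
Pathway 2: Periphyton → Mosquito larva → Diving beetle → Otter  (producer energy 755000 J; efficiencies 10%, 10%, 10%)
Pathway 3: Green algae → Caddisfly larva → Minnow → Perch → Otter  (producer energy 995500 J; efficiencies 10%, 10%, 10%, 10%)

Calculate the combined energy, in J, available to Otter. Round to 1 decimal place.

Pathway 1: 725600 × 0.1 × 0.1 × 0.1 × 0.1 = 72.56 J
Pathway 2: 755000 × 0.1 × 0.1 × 0.1 = 755 J
Pathway 3: 995500 × 0.1 × 0.1 × 0.1 × 0.1 = 99.55 J
Total at Otter: 72.56 + 755 + 99.55 = 927.11 J

927.1 J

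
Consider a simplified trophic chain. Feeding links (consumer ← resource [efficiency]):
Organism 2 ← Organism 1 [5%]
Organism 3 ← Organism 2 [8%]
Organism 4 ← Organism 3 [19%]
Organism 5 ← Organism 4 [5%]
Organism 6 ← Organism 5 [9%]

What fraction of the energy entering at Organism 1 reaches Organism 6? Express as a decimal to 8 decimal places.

Product of link efficiencies: 0.05 × 0.08 × 0.19 × 0.05 × 0.09 = 0.00000342

0.00000342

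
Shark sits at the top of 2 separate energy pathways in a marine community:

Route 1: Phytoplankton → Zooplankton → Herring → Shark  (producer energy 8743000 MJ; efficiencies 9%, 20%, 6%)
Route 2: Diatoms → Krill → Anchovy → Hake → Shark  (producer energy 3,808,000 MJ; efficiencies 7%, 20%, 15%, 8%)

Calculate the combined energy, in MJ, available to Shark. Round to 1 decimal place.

Route 1: 8743000 × 0.09 × 0.2 × 0.06 = 9442.44 MJ
Route 2: 3808000 × 0.07 × 0.2 × 0.15 × 0.08 = 639.744 MJ
Total at Shark: 9442.44 + 639.744 = 10082.184 MJ

10082.2 MJ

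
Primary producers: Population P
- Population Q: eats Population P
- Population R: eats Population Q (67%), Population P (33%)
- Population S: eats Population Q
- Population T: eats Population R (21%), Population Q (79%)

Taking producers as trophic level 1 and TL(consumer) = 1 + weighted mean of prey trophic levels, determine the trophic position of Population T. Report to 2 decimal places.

3.14

Population Q: 1 + 1 = 2
Population R: 1 + (0.67×2 + 0.33×1) = 2.67
Population S: 1 + 2 = 3
Population T: 1 + (0.21×2.67 + 0.79×2) = 3.1407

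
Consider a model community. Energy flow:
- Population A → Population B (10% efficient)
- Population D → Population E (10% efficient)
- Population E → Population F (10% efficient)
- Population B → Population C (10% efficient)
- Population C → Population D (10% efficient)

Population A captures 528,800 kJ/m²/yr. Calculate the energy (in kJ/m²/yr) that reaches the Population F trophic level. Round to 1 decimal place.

Population B: 528800 × 0.1 = 52880 kJ/m²/yr
Population C: 52880 × 0.1 = 5288 kJ/m²/yr
Population D: 5288 × 0.1 = 528.8 kJ/m²/yr
Population E: 528.8 × 0.1 = 52.88 kJ/m²/yr
Population F: 52.88 × 0.1 = 5.288 kJ/m²/yr

5.3 kJ/m²/yr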